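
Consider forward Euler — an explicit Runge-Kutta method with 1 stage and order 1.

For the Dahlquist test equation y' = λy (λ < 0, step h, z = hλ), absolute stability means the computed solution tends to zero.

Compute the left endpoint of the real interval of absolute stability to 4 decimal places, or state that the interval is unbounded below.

Test eqn y'=λy, z=hλ:
  order 1, 1-stage ⇒ R(z)=1+z
  (e.g. R(-1.29)=-0.29000, |R|=0.29000)

Need |R(x)|<1, x<0.
x=-1.29: |R|=0.2900
|R(-1.56)|=0.5600 |R(-1.09)|=0.0900 |R(-0.71)|=0.2900
Bisect:
  x_lo=-2.5902 |R|=1.5902  x_hi=-0.3295 |R|=0.6705
  mid=-1.45984 |R|=0.45984 →hi
  mid=-2.02502 |R|=1.02502 →lo
  mid=-1.74243 |R|=0.74243 →hi
  mid=-1.88373 |R|=0.88373 →hi
  mid=-1.95437 |R|=0.95437 →hi
  mid=-1.98970 |R|=0.98970 →hi
  mid=-2.00736 |R|=1.00736 →lo
  mid=-1.99853 |R|=0.99853 →hi
  mid=-2.00294 |R|=1.00294 →lo
  ...
  [-2.00004,-1.99991] ⇒ x*=-2.0000
So |R|<1 on (-2.0000, 0).

left endpoint -2.0000.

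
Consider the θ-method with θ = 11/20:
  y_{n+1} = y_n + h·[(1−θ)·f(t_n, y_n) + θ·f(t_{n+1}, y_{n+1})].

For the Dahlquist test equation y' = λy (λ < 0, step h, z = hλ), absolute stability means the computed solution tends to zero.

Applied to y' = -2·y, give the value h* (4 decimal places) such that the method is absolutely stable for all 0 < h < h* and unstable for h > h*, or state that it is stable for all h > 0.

Set f=λy, z=hλ:
  y_{n+1} = y_n + z·[9/20·y_n + 11/20·y_{n+1}] ⇒ (1 − 11/20z)y_{n+1} = (1 + 9/20z)y_n
  Hence R(z) = (1 + 9/20z)/(1 − 11/20z).

Need |R(x)|<1, x<0.
x=-0.32: |R|=0.7279
x=-2: |R|=0.0476
x=-10: |R|=0.5385
x=-100: |R|=0.7857
θ=11/20≥1/2 ⇒ |1+9/20x|<|1−11/20x| ∀x<0 ⇒ unbounded interval.

(−∞, 0) — no finite endpoint. Any h>0 works for λ=-2.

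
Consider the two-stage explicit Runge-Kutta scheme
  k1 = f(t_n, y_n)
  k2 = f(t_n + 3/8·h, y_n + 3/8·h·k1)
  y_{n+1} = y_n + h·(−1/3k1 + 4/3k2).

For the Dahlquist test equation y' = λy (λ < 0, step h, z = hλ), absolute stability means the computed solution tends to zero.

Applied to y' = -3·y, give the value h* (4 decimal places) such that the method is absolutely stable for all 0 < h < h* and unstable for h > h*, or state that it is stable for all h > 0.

On y'=λy, z=hλ:
  k1=λy_n ⇒ h·k1=z·y_n;  k2=λ(1+3/8z)y_n ⇒ h·k2=z(1+3/8z)y_n
  y_{n+1}/y_n = 1 − 1/3z + 4/3z(1+3/8z) = 1 + z + 1/2z²
  R(z) = 1 + z + 1/2z².

Solve |R(x)|<1 on ℝ⁻.
x=-1.3: |R|=0.5450
R=1: x+1/2x²=0 ⇒ x=−2=-2.0000; min R=1−1/(4·1/2)=0.5000>−1
Confirm numerically:
  x=-1.587: |R|=0.67228 <1
  x=-1.405: |R|=0.58201 <1
  x=-1.278: |R|=0.53864 <1
  x=-0.881: |R|=0.50708 <1
  x=-2.361: |R|=1.42616 >1
  x=-2.115: |R|=1.12161 >1
So |R|<1 on (-2.0000, 0).

(-2.0000,0); λ=-3 ⇒ h* = (2)/3 = 0.6667.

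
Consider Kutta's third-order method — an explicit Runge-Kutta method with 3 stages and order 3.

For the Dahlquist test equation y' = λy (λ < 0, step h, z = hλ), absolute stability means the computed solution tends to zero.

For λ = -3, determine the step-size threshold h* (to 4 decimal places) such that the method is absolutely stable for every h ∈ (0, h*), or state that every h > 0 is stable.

(-2.5127,0); λ=-3 ⇒ h* = 0.8376.

On y'=λy, z=hλ:
  order 3, 3-stage ⇒ R(z)=1+z+z^2/2+z^3/6
  (e.g. R(-0.51)=0.59794, |R|=0.59794)

Boundary: |R(x)|=1, x<0.
x=-0.51: |R|=0.5979
|R(-1.65)|=0.0374 |R(-1.08)|=0.2932 |R(-0.62)|=0.5325
Bisect:
  x_lo=-3.3852 |R|=3.1211  x_hi=-0.3784 |R|=0.6841
  mid=-1.88184 |R|=0.22188 →hi
  mid=-2.63354 |R|=1.20994 →lo
  mid=-2.25769 |R|=0.62707 →hi
  mid=-2.44561 |R|=0.89298 →hi
  mid=-2.53958 |R|=1.04466 →lo
  mid=-2.49260 |R|=0.96718 →hi
  mid=-2.51609 |R|=1.00550 →lo
  mid=-2.50434 |R|=0.98623 →hi
  mid=-2.51021 |R|=0.99584 →hi
  mid=-2.51315 |R|=1.00066 →lo
  ...
  [-2.51278,-2.51260] ⇒ x*=-2.5127
Interval (-2.5127, 0).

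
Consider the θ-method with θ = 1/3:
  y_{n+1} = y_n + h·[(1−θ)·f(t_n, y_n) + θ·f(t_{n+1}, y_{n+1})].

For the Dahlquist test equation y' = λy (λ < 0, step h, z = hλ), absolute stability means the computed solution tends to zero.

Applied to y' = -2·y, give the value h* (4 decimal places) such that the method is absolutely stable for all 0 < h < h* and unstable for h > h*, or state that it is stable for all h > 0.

Test eqn y'=λy, z=hλ:
  y_{n+1} = y_n + z·[2/3·y_n + 1/3·y_{n+1}] ⇒ (1 − 1/3z)y_{n+1} = (1 + 2/3z)y_n
  ⇒ R(z) = (1 + 2/3z)/(1 − 1/3z).

Solve |R(x)|<1 on ℝ⁻.
x=-1.65: |R|=0.0645
R=−1: 1+2/3x = −1+1/3x ⇒ -1/3x=2 ⇒ x=2/(-1/3)=-6.0000
Confirm numerically:
  x=-5.194: |R|=0.90164 <1
  x=-3.485: |R|=0.61218 <1
  x=-3.417: |R|=0.59748 <1
  x=-2.550: |R|=0.37838 <1
  x=-6.502: |R|=1.05283 >1
  x=-6.287: |R|=1.03090 >1
  x=-6.226: |R|=1.02450 >1
Stable set (-6.0000, 0).

(-6.0000,0); λ=-2 ⇒ h* = (6)/2 = 3.0000.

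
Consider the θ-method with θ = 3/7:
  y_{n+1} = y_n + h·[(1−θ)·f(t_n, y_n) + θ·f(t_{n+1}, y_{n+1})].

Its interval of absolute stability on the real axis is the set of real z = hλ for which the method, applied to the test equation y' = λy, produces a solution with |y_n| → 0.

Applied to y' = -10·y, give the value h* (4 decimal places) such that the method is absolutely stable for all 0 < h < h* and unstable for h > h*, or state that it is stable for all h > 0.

(-14.0000,0); λ=-10 ⇒ h* = (14)/10 = 1.4000.

With y'=λy (z=hλ):
  y_{n+1} = y_n + z·[4/7·y_n + 3/7·y_{n+1}] ⇒ (1 − 3/7z)y_{n+1} = (1 + 4/7z)y_n
  R(z) = (1 + 4/7z)/(1 − 3/7z).

Boundary: |R(x)|=1, x<0.
x=-0.75: |R|=0.4324
R=−1: 1+4/7x = −1+3/7x ⇒ -1/7x=2 ⇒ x=2/(-1/7)=-14.0000
Confirm numerically:
  x=-8.554: |R|=0.83326 <1
  x=-8.162: |R|=0.81458 <1
  x=-7.303: |R|=0.76834 <1
  x=-6.262: |R|=0.69991 <1
  x=-14.582: |R|=1.01147 >1
  x=-14.443: |R|=1.00880 >1
  x=-14.100: |R|=1.00203 >1
Interval (-14.0000, 0).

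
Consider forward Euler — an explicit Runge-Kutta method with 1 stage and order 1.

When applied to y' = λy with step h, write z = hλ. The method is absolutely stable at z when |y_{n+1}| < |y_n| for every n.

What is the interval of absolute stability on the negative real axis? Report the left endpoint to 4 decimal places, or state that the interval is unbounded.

Set f=λy, z=hλ:
  order 1, 1-stage ⇒ R(z)=1+z
  (e.g. R(-0.9)=0.10000, |R|=0.10000)

Find x<0 with |R(x)|<1.
x=-0.9: |R|=0.1000
|R(-1.84)|=0.8400 |R(-1.65)|=0.6500 |R(-1.26)|=0.2600
Bisect:
  x_lo=-2.5072 |R|=1.5072  x_hi=-0.3508 |R|=0.6492
  mid=-1.42899 |R|=0.42899 →hi
  mid=-1.96811 |R|=0.96811 →hi
  mid=-2.23767 |R|=1.23767 →lo
  mid=-2.10289 |R|=1.10289 →lo
  mid=-2.03550 |R|=1.03550 →lo
  mid=-2.00181 |R|=1.00181 →lo
  mid=-1.98496 |R|=0.98496 →hi
  mid=-1.99338 |R|=0.99338 →hi
  mid=-1.99759 |R|=0.99759 →hi
  ...
  [-2.00009,-1.99996] ⇒ x*=-2.0000
So |R|<1 on (-2.0000, 0).

(-2.0000, 0).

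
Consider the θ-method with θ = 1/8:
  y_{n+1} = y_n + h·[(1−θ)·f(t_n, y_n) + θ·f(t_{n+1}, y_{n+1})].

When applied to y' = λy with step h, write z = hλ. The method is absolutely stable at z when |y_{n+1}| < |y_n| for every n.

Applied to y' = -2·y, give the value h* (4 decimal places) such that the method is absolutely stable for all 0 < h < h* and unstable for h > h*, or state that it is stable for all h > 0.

With y'=λy (z=hλ):
  y_{n+1} = y_n + z·[7/8·y_n + 1/8·y_{n+1}] ⇒ (1 − 1/8z)y_{n+1} = (1 + 7/8z)y_n
  so R(z) = (1 + 7/8z)/(1 − 1/8z).

Solve |R(x)|<1 on ℝ⁻.
x=-1.46: |R|=0.2347
R=−1: 1+7/8x = −1+1/8x ⇒ -3/4x=2 ⇒ x=2/(-3/4)=-2.6667
Confirm numerically:
  x=-2.476: |R|=0.89080 <1
  x=-1.491: |R|=0.25677 <1
  x=-1.449: |R|=0.22680 <1
  x=-1.356: |R|=0.15947 <1
  x=-3.165: |R|=1.26780 >1
  x=-2.990: |R|=1.17652 >1
  x=-2.883: |R|=1.11927 >1
So |R|<1 on (-2.6667, 0).

(-2.6667,0); λ=-2 ⇒ h* = (8/3)/2 = 1.3333.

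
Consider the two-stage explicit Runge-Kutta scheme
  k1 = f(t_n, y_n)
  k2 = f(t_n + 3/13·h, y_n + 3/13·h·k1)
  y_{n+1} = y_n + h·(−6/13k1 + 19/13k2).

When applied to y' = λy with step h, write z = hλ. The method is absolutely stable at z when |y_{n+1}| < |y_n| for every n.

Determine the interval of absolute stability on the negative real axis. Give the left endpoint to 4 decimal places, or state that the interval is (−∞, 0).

With y'=λy (z=hλ):
  k1=λy_n ⇒ h·k1=z·y_n;  k2=λ(1+3/13z)y_n ⇒ h·k2=z(1+3/13z)y_n
  y_{n+1}/y_n = 1 − 6/13z + 19/13z(1+3/13z) = 1 + z + 57/169z²
  ⇒ R(z) = 1 + z + 57/169z².

Boundary: |R(x)|=1, x<0.
x=-1.6: |R|=0.2634
R=1: x+57/169x²=0 ⇒ x=−169/57=-2.9649; min R=1−1/(4·57/169)=0.2588>−1
Confirm numerically:
  x=-2.467: |R|=0.58570 <1
  x=-2.349: |R|=0.51203 <1
  x=-2.318: |R|=0.49424 <1
  x=-3.385: |R|=1.47961 >1
  x=-3.019: |R|=1.05507 >1
Stable set (-2.9649, 0).

z∈(-2.9649,0).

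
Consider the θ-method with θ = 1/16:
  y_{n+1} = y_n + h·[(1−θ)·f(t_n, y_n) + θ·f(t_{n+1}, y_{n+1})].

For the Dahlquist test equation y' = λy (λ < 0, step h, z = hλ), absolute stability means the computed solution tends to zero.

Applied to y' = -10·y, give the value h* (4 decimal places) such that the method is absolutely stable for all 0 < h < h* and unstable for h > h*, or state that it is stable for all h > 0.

Test eqn y'=λy, z=hλ:
  y_{n+1} = y_n + z·[15/16·y_n + 1/16·y_{n+1}] ⇒ (1 − 1/16z)y_{n+1} = (1 + 15/16z)y_n
  ⇒ R(z) = (1 + 15/16z)/(1 − 1/16z).

Find x<0 with |R(x)|<1.
x=-1.72: |R|=0.5530
R=−1: 1+15/16x = −1+1/16x ⇒ -7/8x=2 ⇒ x=2/(-7/8)=-2.2857
Confirm numerically:
  x=-1.842: |R|=0.65183 <1
  x=-1.068: |R|=0.00117 <1
  x=-0.938: |R|=0.11394 <1
  x=-2.678: |R|=1.29404 >1
  x=-2.308: |R|=1.01704 >1
Interval (-2.2857, 0).

(-2.2857,0); λ=-10 ⇒ h* = (16/7)/10 = 0.2286.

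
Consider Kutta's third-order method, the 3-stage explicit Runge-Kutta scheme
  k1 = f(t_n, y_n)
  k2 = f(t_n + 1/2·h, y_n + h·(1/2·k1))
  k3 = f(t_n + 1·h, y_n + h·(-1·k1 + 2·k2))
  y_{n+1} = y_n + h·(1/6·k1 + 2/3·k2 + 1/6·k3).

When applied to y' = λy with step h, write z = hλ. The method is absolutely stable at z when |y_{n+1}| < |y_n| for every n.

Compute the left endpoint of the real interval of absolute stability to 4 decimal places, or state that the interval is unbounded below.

left endpoint -2.5127.

On y'=λy, z=hλ:
  order 3, 3-stage ⇒ R(z)=1+z+z^2/2+z^3/6
  (e.g. R(-0.95)=0.35835, |R|=0.35835)

Boundary: |R(x)|=1, x<0.
x=-0.95: |R|=0.3584
|R(-1.85)|=0.1940 |R(-1.55)|=0.0306 |R(-1.52)|=0.0499
Bisect:
  x_lo=-3.1862 |R|=2.5012  x_hi=-0.0848 |R|=0.9187
  mid=-1.63547 |R|=0.02717 →hi
  mid=-2.41082 |R|=0.84010 →hi
  mid=-2.79850 |R|=1.53548 →lo
  mid=-2.60466 |R|=1.15765 →lo
  mid=-2.50774 |R|=0.99179 →hi
  mid=-2.55620 |R|=1.07289 →lo
  mid=-2.53197 |R|=1.03189 →lo
  ...
  [-2.51285,-2.51266] ⇒ x*=-2.5127
Interval (-2.5127, 0).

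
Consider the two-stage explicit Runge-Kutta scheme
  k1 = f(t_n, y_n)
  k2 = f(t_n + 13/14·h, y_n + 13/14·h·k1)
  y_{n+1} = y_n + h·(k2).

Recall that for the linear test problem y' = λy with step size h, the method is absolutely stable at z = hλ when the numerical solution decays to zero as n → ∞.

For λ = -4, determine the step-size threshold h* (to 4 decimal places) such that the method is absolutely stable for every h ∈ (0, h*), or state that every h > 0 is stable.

Test eqn y'=λy, z=hλ:
  k1=λy_n ⇒ h·k1=z·y_n;  k2=λ(1+13/14z)y_n ⇒ h·k2=z(1+13/14z)y_n
  y_{n+1}/y_n = 1 + z(1+13/14z) = 1 + z + 13/14z²
  ⇒ R(z) = 1 + z + 13/14z².

Boundary: |R(x)|=1, x<0.
x=-0.33: |R|=0.7711
R=1: x+13/14x²=0 ⇒ x=−14/13=-1.0769; min R=1−1/(4·13/14)=0.7308>−1
Confirm numerically:
  x=-0.897: |R|=0.85014 <1
  x=-0.865: |R|=0.82978 <1
  x=-0.647: |R|=0.74171 <1
  x=-1.672: |R|=1.92390 >1
  x=-1.661: |R|=1.90086 >1
  x=-1.310: |R|=1.28352 >1
So |R|<1 on (-1.0769, 0).

(-1.0769,0); λ=-4 ⇒ h* = (14/13)/4 = 0.2692.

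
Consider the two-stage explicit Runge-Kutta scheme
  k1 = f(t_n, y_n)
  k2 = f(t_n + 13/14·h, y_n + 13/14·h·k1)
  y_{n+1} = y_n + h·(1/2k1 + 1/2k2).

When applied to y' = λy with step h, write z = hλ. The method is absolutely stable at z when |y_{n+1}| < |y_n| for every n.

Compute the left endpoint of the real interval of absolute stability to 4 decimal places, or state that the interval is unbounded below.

left endpoint -2.1538.

On y'=λy, z=hλ:
  k1=λy_n ⇒ h·k1=z·y_n;  k2=λ(1+13/14z)y_n ⇒ h·k2=z(1+13/14z)y_n
  y_{n+1}/y_n = 1 + 1/2z + 1/2z(1+13/14z) = 1 + z + 13/28z²
  so R(z) = 1 + z + 13/28z².

Need |R(x)|<1, x<0.
x=-1.68: |R|=0.6304
R=1: x+13/28x²=0 ⇒ x=−28/13=-2.1538; min R=1−1/(4·13/28)=0.4615>−1
Confirm numerically:
  x=-2.027: |R|=0.88062 <1
  x=-1.659: |R|=0.61884 <1
  x=-1.137: |R|=0.46321 <1
  x=-0.962: |R|=0.46767 <1
  x=-2.532: |R|=1.44455 >1
  x=-2.318: |R|=1.17666 >1
  x=-2.241: |R|=1.09068 >1
So |R|<1 on (-2.1538, 0).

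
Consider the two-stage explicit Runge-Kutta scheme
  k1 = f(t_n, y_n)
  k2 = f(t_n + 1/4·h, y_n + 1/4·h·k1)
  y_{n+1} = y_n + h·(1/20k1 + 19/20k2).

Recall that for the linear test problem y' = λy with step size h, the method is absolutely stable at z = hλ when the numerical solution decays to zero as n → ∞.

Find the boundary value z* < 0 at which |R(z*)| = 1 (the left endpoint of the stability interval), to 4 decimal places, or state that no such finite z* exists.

Test eqn y'=λy, z=hλ:
  k1=λy_n ⇒ h·k1=z·y_n;  k2=λ(1+1/4z)y_n ⇒ h·k2=z(1+1/4z)y_n
  y_{n+1}/y_n = 1 + 1/20z + 19/20z(1+1/4z) = 1 + z + 19/80z²
  ⇒ R(z) = 1 + z + 19/80z².

Need |R(x)|<1, x<0.
x=-1.22: |R|=0.1335
R=1: x+19/80x²=0 ⇒ x=−80/19=-4.2105; min R=1−1/(4·19/80)=-0.0526>−1
Confirm numerically:
  x=-3.979: |R|=0.78120 <1
  x=-3.391: |R|=0.33998 <1
  x=-2.394: |R|=0.03283 <1
  x=-4.631: |R|=1.46246 >1
  x=-4.481: |R|=1.28785 >1
  x=-4.236: |R|=1.02563 >1
So |R|<1 on (-4.2105, 0).

z* = -4.2105.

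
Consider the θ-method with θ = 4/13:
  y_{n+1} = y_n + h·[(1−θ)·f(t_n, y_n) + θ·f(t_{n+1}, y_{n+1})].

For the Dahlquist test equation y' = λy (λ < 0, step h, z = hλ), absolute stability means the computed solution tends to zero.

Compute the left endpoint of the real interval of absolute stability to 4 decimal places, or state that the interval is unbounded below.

left endpoint -5.2000.

With y'=λy (z=hλ):
  y_{n+1} = y_n + z·[9/13·y_n + 4/13·y_{n+1}] ⇒ (1 − 4/13z)y_{n+1} = (1 + 9/13z)y_n
  ⇒ R(z) = (1 + 9/13z)/(1 − 4/13z).

Solve |R(x)|<1 on ℝ⁻.
x=-1.59: |R|=0.0677
R=−1: 1+9/13x = −1+4/13x ⇒ -5/13x=2 ⇒ x=2/(-5/13)=-5.2000
Confirm numerically:
  x=-4.248: |R|=0.84129 <1
  x=-3.333: |R|=0.64549 <1
  x=-2.869: |R|=0.52382 <1
  x=-2.194: |R|=0.30979 <1
  x=-5.618: |R|=1.05892 >1
  x=-5.531: |R|=1.04712 >1
Stable set (-5.2000, 0).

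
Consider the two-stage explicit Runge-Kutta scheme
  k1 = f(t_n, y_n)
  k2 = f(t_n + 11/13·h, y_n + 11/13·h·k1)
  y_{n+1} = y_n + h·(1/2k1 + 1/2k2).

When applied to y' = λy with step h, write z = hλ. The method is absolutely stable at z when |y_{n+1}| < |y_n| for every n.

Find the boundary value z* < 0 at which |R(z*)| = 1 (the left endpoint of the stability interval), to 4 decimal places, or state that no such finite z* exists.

With y'=λy (z=hλ):
  k1=λy_n ⇒ h·k1=z·y_n;  k2=λ(1+11/13z)y_n ⇒ h·k2=z(1+11/13z)y_n
  y_{n+1}/y_n = 1 + 1/2z + 1/2z(1+11/13z) = 1 + z + 11/26z²
  Hence R(z) = 1 + z + 11/26z².

Boundary: |R(x)|=1, x<0.
x=-1.41: |R|=0.4311
R=1: x+11/26x²=0 ⇒ x=−26/11=-2.3636; min R=1−1/(4·11/26)=0.4091>−1
Confirm numerically:
  x=-1.573: |R|=0.47383 <1
  x=-1.194: |R|=0.40915 <1
  x=-1.188: |R|=0.40911 <1
  x=-1.157: |R|=0.40935 <1
  x=-2.930: |R|=1.70207 >1
  x=-2.442: |R|=1.08096 >1
So |R|<1 on (-2.3636, 0).

z* = -2.3636.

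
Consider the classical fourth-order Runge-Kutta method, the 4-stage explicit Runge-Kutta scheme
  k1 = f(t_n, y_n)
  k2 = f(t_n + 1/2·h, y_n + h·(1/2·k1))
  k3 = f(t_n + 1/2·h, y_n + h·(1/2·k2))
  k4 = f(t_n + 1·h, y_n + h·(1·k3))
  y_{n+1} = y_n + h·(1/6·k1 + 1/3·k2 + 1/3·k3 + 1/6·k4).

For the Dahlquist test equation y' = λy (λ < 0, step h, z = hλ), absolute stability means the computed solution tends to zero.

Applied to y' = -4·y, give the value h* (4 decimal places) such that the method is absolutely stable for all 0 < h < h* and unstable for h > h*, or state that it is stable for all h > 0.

(-2.7853,0); λ=-4 ⇒ h* = 0.6963.

Set f=λy, z=hλ:
  order 4, 4-stage ⇒ R(z)=1+z+z^2/2+z^3/6+z^4/24
  (e.g. R(-0.61)=0.54399, |R|=0.54399)

Solve |R(x)|<1 on ℝ⁻.
x=-0.61: |R|=0.5440
|R(-2.55)|=0.6995 |R(-1.37)|=0.2867 |R(-0.81)|=0.4474
Bisect:
  x_lo=-3.4285 |R|=2.4890  x_hi=-0.2636 |R|=0.7683
  mid=-1.84604 |R|=0.29328 →hi
  mid=-2.63726 |R|=0.79880 →hi
  mid=-3.03286 |R|=1.44209 →lo
  mid=-2.83506 |R|=1.07766 →lo
  mid=-2.73616 |R|=0.92841 →hi
  mid=-2.78561 |R|=1.00048 →lo
  mid=-2.76088 |R|=0.96382 →hi
  ...
  [-2.78542,-2.78522] ⇒ x*=-2.7853
So |R|<1 on (-2.7853, 0).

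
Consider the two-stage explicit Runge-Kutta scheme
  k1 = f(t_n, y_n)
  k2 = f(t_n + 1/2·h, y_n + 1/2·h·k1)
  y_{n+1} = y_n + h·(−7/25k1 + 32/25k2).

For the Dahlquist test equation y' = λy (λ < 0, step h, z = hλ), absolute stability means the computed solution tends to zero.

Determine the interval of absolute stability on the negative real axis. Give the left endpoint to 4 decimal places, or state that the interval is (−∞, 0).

(-1.5625, 0).

Set f=λy, z=hλ:
  k1=λy_n ⇒ h·k1=z·y_n;  k2=λ(1+1/2z)y_n ⇒ h·k2=z(1+1/2z)y_n
  y_{n+1}/y_n = 1 − 7/25z + 32/25z(1+1/2z) = 1 + z + 16/25z²
  so R(z) = 1 + z + 16/25z².

Need |R(x)|<1, x<0.
x=-1.23: |R|=0.7383
R=1: x+16/25x²=0 ⇒ x=−25/16=-1.5625; min R=1−1/(4·16/25)=0.6094>−1
Confirm numerically:
  x=-1.347: |R|=0.81422 <1
  x=-0.920: |R|=0.62170 <1
  x=-0.698: |R|=0.61381 <1
  x=-2.104: |R|=1.72916 >1
  x=-1.851: |R|=1.34177 >1
Stable set (-1.5625, 0).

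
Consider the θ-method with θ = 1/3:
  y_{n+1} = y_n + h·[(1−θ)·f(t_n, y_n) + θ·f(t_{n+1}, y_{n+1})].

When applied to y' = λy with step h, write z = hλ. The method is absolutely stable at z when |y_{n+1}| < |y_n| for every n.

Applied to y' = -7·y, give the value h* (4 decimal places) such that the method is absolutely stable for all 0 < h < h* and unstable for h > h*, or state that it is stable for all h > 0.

Test eqn y'=λy, z=hλ:
  y_{n+1} = y_n + z·[2/3·y_n + 1/3·y_{n+1}] ⇒ (1 − 1/3z)y_{n+1} = (1 + 2/3z)y_n
  ⇒ R(z) = (1 + 2/3z)/(1 − 1/3z).

Boundary: |R(x)|=1, x<0.
x=-1.46: |R|=0.0179
R=−1: 1+2/3x = −1+1/3x ⇒ -1/3x=2 ⇒ x=2/(-1/3)=-6.0000
Confirm numerically:
  x=-5.251: |R|=0.90922 <1
  x=-5.027: |R|=0.87878 <1
  x=-4.443: |R|=0.79081 <1
  x=-6.542: |R|=1.05680 >1
  x=-6.484: |R|=1.05103 >1
  x=-6.146: |R|=1.01596 >1
Stable set (-6.0000, 0).

(-6.0000,0); λ=-7 ⇒ h* = (6)/7 = 0.8571.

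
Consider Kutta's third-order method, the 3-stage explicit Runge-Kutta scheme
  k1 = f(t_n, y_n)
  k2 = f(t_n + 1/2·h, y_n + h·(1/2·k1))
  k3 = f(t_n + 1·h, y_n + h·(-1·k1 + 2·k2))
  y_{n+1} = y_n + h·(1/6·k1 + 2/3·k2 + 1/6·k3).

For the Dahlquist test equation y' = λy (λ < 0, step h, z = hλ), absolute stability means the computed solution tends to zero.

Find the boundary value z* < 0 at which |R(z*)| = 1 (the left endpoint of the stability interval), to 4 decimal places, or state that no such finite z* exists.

On y'=λy, z=hλ:
  order 3, 3-stage ⇒ R(z)=1+z+z^2/2+z^3/6
  (e.g. R(-0.69)=0.49330, |R|=0.49330)

Solve |R(x)|<1 on ℝ⁻.
x=-0.69: |R|=0.4933
|R(-2.37)|=0.7802 |R(-1.68)|=0.0591 |R(-1.01)|=0.3283
Bisect:
  x_lo=-3.2052 |R|=2.5567  x_hi=-0.1651 |R|=0.8478
  mid=-1.68517 |R|=0.06286 →hi
  mid=-2.44520 |R|=0.89235 →hi
  mid=-2.82522 |R|=1.59271 →lo
  mid=-2.63521 |R|=1.21301 →lo
  mid=-2.54021 |R|=1.04573 →lo
  mid=-2.49270 |R|=0.96735 →hi
  mid=-2.51646 |R|=1.00611 →lo
  mid=-2.50458 |R|=0.98663 →hi
  ...
  [-2.51293,-2.51274] ⇒ x*=-2.5127
Interval (-2.5127, 0).

left endpoint -2.5127.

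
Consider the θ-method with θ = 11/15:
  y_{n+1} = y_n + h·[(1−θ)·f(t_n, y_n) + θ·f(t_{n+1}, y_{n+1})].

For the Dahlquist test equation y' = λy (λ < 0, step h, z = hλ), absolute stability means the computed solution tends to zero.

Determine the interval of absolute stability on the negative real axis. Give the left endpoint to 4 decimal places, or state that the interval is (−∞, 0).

(−∞, 0) — no finite endpoint.

Test eqn y'=λy, z=hλ:
  y_{n+1} = y_n + z·[4/15·y_n + 11/15·y_{n+1}] ⇒ (1 − 11/15z)y_{n+1} = (1 + 4/15z)y_n
  R(z) = (1 + 4/15z)/(1 − 11/15z).

Need |R(x)|<1, x<0.
x=-0.46: |R|=0.6560
x=-2: |R|=0.1892
x=-10: |R|=0.2000
x=-100: |R|=0.3453
θ=11/15≥1/2 ⇒ |1+4/15x|<|1−11/15x| ∀x<0 ⇒ stable on all of ℝ⁻.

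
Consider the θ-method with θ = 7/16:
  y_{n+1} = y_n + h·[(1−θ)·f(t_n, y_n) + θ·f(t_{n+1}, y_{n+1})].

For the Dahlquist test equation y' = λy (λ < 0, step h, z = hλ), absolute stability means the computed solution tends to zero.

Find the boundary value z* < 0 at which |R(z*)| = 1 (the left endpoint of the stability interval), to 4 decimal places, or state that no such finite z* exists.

left endpoint -16.0000.

With y'=λy (z=hλ):
  y_{n+1} = y_n + z·[9/16·y_n + 7/16·y_{n+1}] ⇒ (1 − 7/16z)y_{n+1} = (1 + 9/16z)y_n
  ⇒ R(z) = (1 + 9/16z)/(1 − 7/16z).

Find x<0 with |R(x)|<1.
x=-0.63: |R|=0.5061
R=−1: 1+9/16x = −1+7/16x ⇒ -1/8x=2 ⇒ x=2/(-1/8)=-16.0000
Confirm numerically:
  x=-13.677: |R|=0.95842 <1
  x=-10.707: |R|=0.88361 <1
  x=-7.509: |R|=0.75232 <1
  x=-16.523: |R|=1.00794 >1
  x=-16.069: |R|=1.00107 >1
Interval (-16.0000, 0).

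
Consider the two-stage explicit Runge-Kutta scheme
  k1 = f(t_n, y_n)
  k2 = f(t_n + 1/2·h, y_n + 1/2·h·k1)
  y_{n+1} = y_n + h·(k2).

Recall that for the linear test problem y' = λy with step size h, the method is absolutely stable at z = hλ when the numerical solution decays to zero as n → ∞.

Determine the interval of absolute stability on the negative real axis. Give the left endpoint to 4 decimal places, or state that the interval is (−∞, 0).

Set f=λy, z=hλ:
  k1=λy_n ⇒ h·k1=z·y_n;  k2=λ(1+1/2z)y_n ⇒ h·k2=z(1+1/2z)y_n
  y_{n+1}/y_n = 1 + z(1+1/2z) = 1 + z + 1/2z²
  Hence R(z) = 1 + z + 1/2z².

Solve |R(x)|<1 on ℝ⁻.
x=-1.21: |R|=0.5221
R=1: x+1/2x²=0 ⇒ x=−2=-2.0000; min R=1−1/(4·1/2)=0.5000>−1
Confirm numerically:
  x=-1.540: |R|=0.64580 <1
  x=-1.073: |R|=0.50266 <1
  x=-1.062: |R|=0.50192 <1
  x=-0.895: |R|=0.50551 <1
  x=-2.440: |R|=1.53680 >1
  x=-2.205: |R|=1.22601 >1
Interval (-2.0000, 0).

z∈(-2.0000,0).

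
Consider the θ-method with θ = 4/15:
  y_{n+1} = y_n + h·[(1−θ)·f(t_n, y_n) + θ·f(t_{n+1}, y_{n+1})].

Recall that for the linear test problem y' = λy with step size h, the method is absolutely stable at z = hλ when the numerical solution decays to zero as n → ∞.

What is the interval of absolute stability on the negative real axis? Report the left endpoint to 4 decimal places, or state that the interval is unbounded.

z∈(-4.2857,0).

Set f=λy, z=hλ:
  y_{n+1} = y_n + z·[11/15·y_n + 4/15·y_{n+1}] ⇒ (1 − 4/15z)y_{n+1} = (1 + 11/15z)y_n
  so R(z) = (1 + 11/15z)/(1 − 4/15z).

Boundary: |R(x)|=1, x<0.
x=-0.64: |R|=0.4533
R=−1: 1+11/15x = −1+4/15x ⇒ -7/15x=2 ⇒ x=2/(-7/15)=-4.2857
Confirm numerically:
  x=-4.109: |R|=0.96065 <1
  x=-2.996: |R|=0.66543 <1
  x=-2.952: |R|=0.65175 <1
  x=-4.626: |R|=1.07110 >1
  x=-4.540: |R|=1.05368 >1
Stable set (-4.2857, 0).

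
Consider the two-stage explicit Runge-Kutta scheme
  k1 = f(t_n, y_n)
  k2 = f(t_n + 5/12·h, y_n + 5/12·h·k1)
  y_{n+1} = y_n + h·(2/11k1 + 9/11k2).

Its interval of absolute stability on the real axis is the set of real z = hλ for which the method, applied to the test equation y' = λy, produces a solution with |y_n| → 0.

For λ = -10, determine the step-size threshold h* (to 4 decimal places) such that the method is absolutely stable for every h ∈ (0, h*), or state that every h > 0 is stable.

Test eqn y'=λy, z=hλ:
  k1=λy_n ⇒ h·k1=z·y_n;  k2=λ(1+5/12z)y_n ⇒ h·k2=z(1+5/12z)y_n
  y_{n+1}/y_n = 1 + 2/11z + 9/11z(1+5/12z) = 1 + z + 15/44z²
  R(z) = 1 + z + 15/44z².

Solve |R(x)|<1 on ℝ⁻.
x=-1.68: |R|=0.2822
R=1: x+15/44x²=0 ⇒ x=−44/15=-2.9333; min R=1−1/(4·15/44)=0.2667>−1
Confirm numerically:
  x=-2.363: |R|=0.54056 <1
  x=-1.995: |R|=0.36183 <1
  x=-1.342: |R|=0.27197 <1
  x=-3.461: |R|=1.62259 >1
  x=-3.346: |R|=1.47072 >1
  x=-3.071: |R|=1.14413 >1
So |R|<1 on (-2.9333, 0).

(-2.9333,0); λ=-10 ⇒ h* = (44/15)/10 = 0.2933.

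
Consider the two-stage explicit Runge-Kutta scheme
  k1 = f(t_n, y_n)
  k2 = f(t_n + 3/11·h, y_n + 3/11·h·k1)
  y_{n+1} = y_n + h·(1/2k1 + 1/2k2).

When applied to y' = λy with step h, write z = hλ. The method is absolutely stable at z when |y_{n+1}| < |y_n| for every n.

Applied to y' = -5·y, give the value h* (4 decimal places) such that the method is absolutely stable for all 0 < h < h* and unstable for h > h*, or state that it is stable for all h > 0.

(-7.3333,0); λ=-5 ⇒ h* = (22/3)/5 = 1.4667.

On y'=λy, z=hλ:
  k1=λy_n ⇒ h·k1=z·y_n;  k2=λ(1+3/11z)y_n ⇒ h·k2=z(1+3/11z)y_n
  y_{n+1}/y_n = 1 + 1/2z + 1/2z(1+3/11z) = 1 + z + 3/22z²
  R(z) = 1 + z + 3/22z².

Find x<0 with |R(x)|<1.
x=-0.55: |R|=0.4912
R=1: x+3/22x²=0 ⇒ x=−22/3=-7.3333; min R=1−1/(4·3/22)=-0.8333>−1
Confirm numerically:
  x=-6.735: |R|=0.45049 <1
  x=-6.076: |R|=0.04176 <1
  x=-5.997: |R|=0.09282 <1
  x=-5.247: |R|=0.49277 <1
  x=-7.435: |R|=1.10308 >1
  x=-7.406: |R|=1.07339 >1
So |R|<1 on (-7.3333, 0).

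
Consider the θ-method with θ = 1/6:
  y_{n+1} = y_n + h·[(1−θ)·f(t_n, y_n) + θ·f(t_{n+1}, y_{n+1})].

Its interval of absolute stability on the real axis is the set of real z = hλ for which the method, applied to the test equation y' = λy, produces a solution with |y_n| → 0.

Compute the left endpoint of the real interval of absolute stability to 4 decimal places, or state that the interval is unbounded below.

Set f=λy, z=hλ:
  y_{n+1} = y_n + z·[5/6·y_n + 1/6·y_{n+1}] ⇒ (1 − 1/6z)y_{n+1} = (1 + 5/6z)y_n
  R(z) = (1 + 5/6z)/(1 − 1/6z).

Boundary: |R(x)|=1, x<0.
x=-1.32: |R|=0.0820
R=−1: 1+5/6x = −1+1/6x ⇒ -2/3x=2 ⇒ x=2/(-2/3)=-3.0000
Confirm numerically:
  x=-2.383: |R|=0.70559 <1
  x=-2.193: |R|=0.60601 <1
  x=-1.566: |R|=0.24187 <1
  x=-3.517: |R|=1.21730 >1
  x=-3.324: |R|=1.13900 >1
Stable set (-3.0000, 0).

left endpoint -3.0000.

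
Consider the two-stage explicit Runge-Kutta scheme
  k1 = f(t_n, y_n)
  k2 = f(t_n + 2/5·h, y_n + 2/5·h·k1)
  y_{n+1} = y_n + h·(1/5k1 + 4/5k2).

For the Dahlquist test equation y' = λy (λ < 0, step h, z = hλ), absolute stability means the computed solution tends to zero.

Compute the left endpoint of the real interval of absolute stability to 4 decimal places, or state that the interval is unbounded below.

On y'=λy, z=hλ:
  k1=λy_n ⇒ h·k1=z·y_n;  k2=λ(1+2/5z)y_n ⇒ h·k2=z(1+2/5z)y_n
  y_{n+1}/y_n = 1 + 1/5z + 4/5z(1+2/5z) = 1 + z + 8/25z²
  so R(z) = 1 + z + 8/25z².

Need |R(x)|<1, x<0.
x=-0.93: |R|=0.3468
R=1: x+8/25x²=0 ⇒ x=−25/8=-3.1250; min R=1−1/(4·8/25)=0.2188>−1
Confirm numerically:
  x=-2.846: |R|=0.74591 <1
  x=-2.775: |R|=0.68920 <1
  x=-1.418: |R|=0.22543 <1
  x=-1.394: |R|=0.22784 <1
  x=-3.549: |R|=1.48153 >1
  x=-3.479: |R|=1.39410 >1
Interval (-3.1250, 0).

left endpoint -3.1250.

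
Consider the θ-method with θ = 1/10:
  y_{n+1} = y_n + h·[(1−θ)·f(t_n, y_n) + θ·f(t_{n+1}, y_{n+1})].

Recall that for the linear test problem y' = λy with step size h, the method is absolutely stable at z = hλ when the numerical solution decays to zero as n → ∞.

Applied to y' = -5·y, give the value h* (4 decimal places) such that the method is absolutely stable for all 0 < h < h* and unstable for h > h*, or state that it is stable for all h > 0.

With y'=λy (z=hλ):
  y_{n+1} = y_n + z·[9/10·y_n + 1/10·y_{n+1}] ⇒ (1 − 1/10z)y_{n+1} = (1 + 9/10z)y_n
  ⇒ R(z) = (1 + 9/10z)/(1 − 1/10z).

Boundary: |R(x)|=1, x<0.
x=-1.4: |R|=0.2281
R=−1: 1+9/10x = −1+1/10x ⇒ -4/5x=2 ⇒ x=2/(-4/5)=-2.5000
Confirm numerically:
  x=-2.252: |R|=0.83807 <1
  x=-1.926: |R|=0.61496 <1
  x=-1.821: |R|=0.54048 <1
  x=-1.035: |R|=0.06208 <1
  x=-2.999: |R|=1.30710 >1
  x=-2.576: |R|=1.04835 >1
Stable set (-2.5000, 0).

(-2.5000,0); λ=-5 ⇒ h* = (5/2)/5 = 0.5000.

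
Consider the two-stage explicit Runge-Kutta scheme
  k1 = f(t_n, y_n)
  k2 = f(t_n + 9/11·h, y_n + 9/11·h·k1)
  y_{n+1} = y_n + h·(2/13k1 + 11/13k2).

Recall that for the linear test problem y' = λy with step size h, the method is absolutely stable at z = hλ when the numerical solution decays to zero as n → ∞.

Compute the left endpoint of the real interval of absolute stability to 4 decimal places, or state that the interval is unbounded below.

z* = -1.4444.

With y'=λy (z=hλ):
  k1=λy_n ⇒ h·k1=z·y_n;  k2=λ(1+9/11z)y_n ⇒ h·k2=z(1+9/11z)y_n
  y_{n+1}/y_n = 1 + 2/13z + 11/13z(1+9/11z) = 1 + z + 9/13z²
  so R(z) = 1 + z + 9/13z².

Boundary: |R(x)|=1, x<0.
x=-0.7: |R|=0.6392
R=1: x+9/13x²=0 ⇒ x=−13/9=-1.4444; min R=1−1/(4·9/13)=0.6389>−1
Confirm numerically:
  x=-1.231: |R|=0.81810 <1
  x=-1.044: |R|=0.71057 <1
  x=-0.861: |R|=0.65222 <1
  x=-0.690: |R|=0.63961 <1
  x=-1.788: |R|=1.42527 >1
  x=-1.767: |R|=1.39458 >1
  x=-1.740: |R|=1.35603 >1
Interval (-1.4444, 0).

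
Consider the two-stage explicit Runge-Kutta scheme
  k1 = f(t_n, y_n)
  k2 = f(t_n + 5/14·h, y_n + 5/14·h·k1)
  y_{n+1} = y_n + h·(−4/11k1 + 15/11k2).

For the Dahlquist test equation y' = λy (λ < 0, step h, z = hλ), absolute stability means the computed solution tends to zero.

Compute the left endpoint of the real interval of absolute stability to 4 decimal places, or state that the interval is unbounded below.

z* = -2.0533.

On y'=λy, z=hλ:
  k1=λy_n ⇒ h·k1=z·y_n;  k2=λ(1+5/14z)y_n ⇒ h·k2=z(1+5/14z)y_n
  y_{n+1}/y_n = 1 − 4/11z + 15/11z(1+5/14z) = 1 + z + 75/154z²
  so R(z) = 1 + z + 75/154z².

Solve |R(x)|<1 on ℝ⁻.
x=-1: |R|=0.4870
R=1: x+75/154x²=0 ⇒ x=−154/75=-2.0533; min R=1−1/(4·75/154)=0.4867>−1
Confirm numerically:
  x=-1.537: |R|=0.61350 <1
  x=-1.496: |R|=0.59394 <1
  x=-1.173: |R|=0.49710 <1
  x=-0.901: |R|=0.49436 <1
  x=-2.359: |R|=1.35117 >1
  x=-2.318: |R|=1.29878 >1
  x=-2.208: |R|=1.16632 >1
Interval (-2.0533, 0).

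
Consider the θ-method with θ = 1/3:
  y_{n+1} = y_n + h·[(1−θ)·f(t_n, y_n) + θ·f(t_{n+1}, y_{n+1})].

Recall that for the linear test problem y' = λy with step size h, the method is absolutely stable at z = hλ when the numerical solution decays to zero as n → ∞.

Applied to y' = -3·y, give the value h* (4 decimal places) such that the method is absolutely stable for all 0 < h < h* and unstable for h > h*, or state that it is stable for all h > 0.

(-6.0000,0); λ=-3 ⇒ h* = (6)/3 = 2.0000.

Set f=λy, z=hλ:
  y_{n+1} = y_n + z·[2/3·y_n + 1/3·y_{n+1}] ⇒ (1 − 1/3z)y_{n+1} = (1 + 2/3z)y_n
  ⇒ R(z) = (1 + 2/3z)/(1 − 1/3z).

Need |R(x)|<1, x<0.
x=-0.61: |R|=0.4931
R=−1: 1+2/3x = −1+1/3x ⇒ -1/3x=2 ⇒ x=2/(-1/3)=-6.0000
Confirm numerically:
  x=-5.533: |R|=0.94527 <1
  x=-4.540: |R|=0.80637 <1
  x=-4.132: |R|=0.73808 <1
  x=-4.015: |R|=0.71703 <1
  x=-6.453: |R|=1.04792 >1
  x=-6.177: |R|=1.01929 >1
Interval (-6.0000, 0).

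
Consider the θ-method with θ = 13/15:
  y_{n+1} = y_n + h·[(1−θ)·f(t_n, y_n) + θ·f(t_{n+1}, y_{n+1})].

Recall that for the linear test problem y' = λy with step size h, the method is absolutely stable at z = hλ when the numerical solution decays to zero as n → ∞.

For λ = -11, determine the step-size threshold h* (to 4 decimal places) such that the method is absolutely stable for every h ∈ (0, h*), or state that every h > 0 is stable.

Set f=λy, z=hλ:
  y_{n+1} = y_n + z·[2/15·y_n + 13/15·y_{n+1}] ⇒ (1 − 13/15z)y_{n+1} = (1 + 2/15z)y_n
  so R(z) = (1 + 2/15z)/(1 − 13/15z).

Find x<0 with |R(x)|<1.
x=-1.23: |R|=0.4046
x=-2: |R|=0.2683
x=-10: |R|=0.0345
x=-100: |R|=0.1407
θ=13/15≥1/2 ⇒ |1+2/15x|<|1−13/15x| ∀x<0 ⇒ stable on all of ℝ⁻.

(−∞, 0) — no finite endpoint. Any h>0 works for λ=-11.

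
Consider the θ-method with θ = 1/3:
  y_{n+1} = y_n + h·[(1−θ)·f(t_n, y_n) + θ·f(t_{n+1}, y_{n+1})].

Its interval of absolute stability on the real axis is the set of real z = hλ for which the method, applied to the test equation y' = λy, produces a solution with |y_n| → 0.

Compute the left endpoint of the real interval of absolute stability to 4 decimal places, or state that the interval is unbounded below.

z* = -6.0000.

Set f=λy, z=hλ:
  y_{n+1} = y_n + z·[2/3·y_n + 1/3·y_{n+1}] ⇒ (1 − 1/3z)y_{n+1} = (1 + 2/3z)y_n
  Hence R(z) = (1 + 2/3z)/(1 − 1/3z).

Solve |R(x)|<1 on ℝ⁻.
x=-0.99: |R|=0.2556
R=−1: 1+2/3x = −1+1/3x ⇒ -1/3x=2 ⇒ x=2/(-1/3)=-6.0000
Confirm numerically:
  x=-4.842: |R|=0.85233 <1
  x=-3.429: |R|=0.60009 <1
  x=-3.187: |R|=0.54534 <1
  x=-6.122: |R|=1.01337 >1
  x=-6.072: |R|=1.00794 >1
  x=-6.066: |R|=1.00728 >1
So |R|<1 on (-6.0000, 0).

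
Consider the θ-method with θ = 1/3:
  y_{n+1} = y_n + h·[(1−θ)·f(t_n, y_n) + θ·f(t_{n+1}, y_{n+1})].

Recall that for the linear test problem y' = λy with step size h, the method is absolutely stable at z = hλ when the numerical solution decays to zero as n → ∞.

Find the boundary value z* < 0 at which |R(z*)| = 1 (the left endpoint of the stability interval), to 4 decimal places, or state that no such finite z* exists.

left endpoint -6.0000.

On y'=λy, z=hλ:
  y_{n+1} = y_n + z·[2/3·y_n + 1/3·y_{n+1}] ⇒ (1 − 1/3z)y_{n+1} = (1 + 2/3z)y_n
  R(z) = (1 + 2/3z)/(1 − 1/3z).

Boundary: |R(x)|=1, x<0.
x=-0.78: |R|=0.3810
R=−1: 1+2/3x = −1+1/3x ⇒ -1/3x=2 ⇒ x=2/(-1/3)=-6.0000
Confirm numerically:
  x=-5.845: |R|=0.98248 <1
  x=-4.524: |R|=0.80383 <1
  x=-3.639: |R|=0.64437 <1
  x=-3.368: |R|=0.58668 <1
  x=-6.177: |R|=1.01929 >1
  x=-6.040: |R|=1.00442 >1
Stable set (-6.0000, 0).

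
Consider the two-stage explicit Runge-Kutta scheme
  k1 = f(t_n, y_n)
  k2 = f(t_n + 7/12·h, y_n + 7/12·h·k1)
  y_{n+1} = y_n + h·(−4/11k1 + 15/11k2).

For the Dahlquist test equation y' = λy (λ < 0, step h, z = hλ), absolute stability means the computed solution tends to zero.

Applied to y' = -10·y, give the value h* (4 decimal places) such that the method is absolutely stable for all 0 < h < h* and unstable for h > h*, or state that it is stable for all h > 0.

(-1.2571,0); λ=-10 ⇒ h* = (44/35)/10 = 0.1257.

With y'=λy (z=hλ):
  k1=λy_n ⇒ h·k1=z·y_n;  k2=λ(1+7/12z)y_n ⇒ h·k2=z(1+7/12z)y_n
  y_{n+1}/y_n = 1 − 4/11z + 15/11z(1+7/12z) = 1 + z + 35/44z²
  Hence R(z) = 1 + z + 35/44z².

Boundary: |R(x)|=1, x<0.
x=-1.72: |R|=1.6333
R=1: x+35/44x²=0 ⇒ x=−44/35=-1.2571; min R=1−1/(4·35/44)=0.6857>−1
Confirm numerically:
  x=-1.194: |R|=0.94003 <1
  x=-0.799: |R|=0.70882 <1
  x=-0.773: |R|=0.70231 <1
  x=-1.432: |R|=1.19918 >1
  x=-1.401: |R|=1.16032 >1
  x=-1.398: |R|=1.15664 >1
Stable set (-1.2571, 0).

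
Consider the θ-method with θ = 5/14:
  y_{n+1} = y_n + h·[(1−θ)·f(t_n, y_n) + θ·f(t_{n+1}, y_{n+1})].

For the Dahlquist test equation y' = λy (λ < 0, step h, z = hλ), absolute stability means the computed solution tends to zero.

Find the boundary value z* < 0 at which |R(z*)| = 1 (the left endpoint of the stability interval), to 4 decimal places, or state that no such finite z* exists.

left endpoint -7.0000.

Test eqn y'=λy, z=hλ:
  y_{n+1} = y_n + z·[9/14·y_n + 5/14·y_{n+1}] ⇒ (1 − 5/14z)y_{n+1} = (1 + 9/14z)y_n
  ⇒ R(z) = (1 + 9/14z)/(1 − 5/14z).

Find x<0 with |R(x)|<1.
x=-1.32: |R|=0.1029
R=−1: 1+9/14x = −1+5/14x ⇒ -2/7x=2 ⇒ x=2/(-2/7)=-7.0000
Confirm numerically:
  x=-6.387: |R|=0.94662 <1
  x=-6.343: |R|=0.94251 <1
  x=-3.635: |R|=0.58166 <1
  x=-7.600: |R|=1.04615 >1
  x=-7.201: |R|=1.01608 >1
So |R|<1 on (-7.0000, 0).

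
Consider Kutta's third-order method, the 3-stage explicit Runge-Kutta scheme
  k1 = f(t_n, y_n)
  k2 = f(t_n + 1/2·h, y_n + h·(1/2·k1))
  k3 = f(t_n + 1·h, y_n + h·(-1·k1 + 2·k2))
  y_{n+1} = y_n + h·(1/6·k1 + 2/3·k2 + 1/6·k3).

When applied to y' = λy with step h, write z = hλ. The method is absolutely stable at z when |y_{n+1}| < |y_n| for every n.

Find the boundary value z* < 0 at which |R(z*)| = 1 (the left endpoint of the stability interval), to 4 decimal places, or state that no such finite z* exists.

z* = -2.5127.

With y'=λy (z=hλ):
  order 3, 3-stage ⇒ R(z)=1+z+z^2/2+z^3/6
  (e.g. R(-0.87)=0.39870, |R|=0.39870)

Solve |R(x)|<1 on ℝ⁻.
x=-0.87: |R|=0.3987
|R(-1.93)|=0.2657 |R(-1.67)|=0.0518 |R(-0.89)|=0.3886
Bisect:
  x_lo=-3.1563 |R|=2.4157  x_hi=-0.1659 |R|=0.8471
  mid=-1.66110 |R|=0.04537 →hi
  mid=-2.40868 |R|=0.83690 →hi
  mid=-2.78247 |R|=1.50179 →lo
  mid=-2.59558 |R|=1.14148 →lo
  mid=-2.50213 |R|=0.98263 →hi
  mid=-2.54885 |R|=1.06036 →lo
  mid=-2.52549 |R|=1.02108 →lo
  ...
  [-2.51290,-2.51272] ⇒ x*=-2.5127
So |R|<1 on (-2.5127, 0).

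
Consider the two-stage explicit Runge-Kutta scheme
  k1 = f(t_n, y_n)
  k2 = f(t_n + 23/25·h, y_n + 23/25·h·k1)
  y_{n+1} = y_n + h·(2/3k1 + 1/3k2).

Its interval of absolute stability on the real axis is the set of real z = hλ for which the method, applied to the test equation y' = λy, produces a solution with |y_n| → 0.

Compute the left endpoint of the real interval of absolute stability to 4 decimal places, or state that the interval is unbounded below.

left endpoint -3.2609.

Test eqn y'=λy, z=hλ:
  k1=λy_n ⇒ h·k1=z·y_n;  k2=λ(1+23/25z)y_n ⇒ h·k2=z(1+23/25z)y_n
  y_{n+1}/y_n = 1 + 2/3z + 1/3z(1+23/25z) = 1 + z + 23/75z²
  Hence R(z) = 1 + z + 23/75z².

Find x<0 with |R(x)|<1.
x=-1.76: |R|=0.1899
R=1: x+23/75x²=0 ⇒ x=−75/23=-3.2609; min R=1−1/(4·23/75)=0.1848>−1
Confirm numerically:
  x=-2.779: |R|=0.58934 <1
  x=-2.710: |R|=0.54219 <1
  x=-1.887: |R|=0.20497 <1
  x=-3.740: |R|=1.54953 >1
  x=-3.687: |R|=1.48182 >1
  x=-3.298: |R|=1.03755 >1
Stable set (-3.2609, 0).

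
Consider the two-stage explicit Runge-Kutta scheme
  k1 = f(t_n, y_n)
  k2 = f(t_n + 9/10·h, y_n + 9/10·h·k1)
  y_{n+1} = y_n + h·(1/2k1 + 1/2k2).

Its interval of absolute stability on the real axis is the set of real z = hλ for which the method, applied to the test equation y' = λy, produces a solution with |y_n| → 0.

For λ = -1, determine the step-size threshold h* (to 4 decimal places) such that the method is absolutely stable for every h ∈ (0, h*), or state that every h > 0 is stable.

(-2.2222,0); λ=-1 ⇒ h* = (20/9)/1 = 2.2222.

On y'=λy, z=hλ:
  k1=λy_n ⇒ h·k1=z·y_n;  k2=λ(1+9/10z)y_n ⇒ h·k2=z(1+9/10z)y_n
  y_{n+1}/y_n = 1 + 1/2z + 1/2z(1+9/10z) = 1 + z + 9/20z²
  R(z) = 1 + z + 9/20z².

Need |R(x)|<1, x<0.
x=-0.76: |R|=0.4999
R=1: x+9/20x²=0 ⇒ x=−20/9=-2.2222; min R=1−1/(4·9/20)=0.4444>−1
Confirm numerically:
  x=-1.919: |R|=0.73815 <1
  x=-1.639: |R|=0.56984 <1
  x=-1.027: |R|=0.44763 <1
  x=-0.895: |R|=0.46546 <1
  x=-2.434: |R|=1.23196 >1
  x=-2.365: |R|=1.15195 >1
  x=-2.333: |R|=1.11630 >1
Stable set (-2.2222, 0).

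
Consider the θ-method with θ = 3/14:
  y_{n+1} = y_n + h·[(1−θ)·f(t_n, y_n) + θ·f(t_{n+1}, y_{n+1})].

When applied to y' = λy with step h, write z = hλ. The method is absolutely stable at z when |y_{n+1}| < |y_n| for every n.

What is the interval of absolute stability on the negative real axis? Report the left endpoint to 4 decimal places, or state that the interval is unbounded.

Test eqn y'=λy, z=hλ:
  y_{n+1} = y_n + z·[11/14·y_n + 3/14·y_{n+1}] ⇒ (1 − 3/14z)y_{n+1} = (1 + 11/14z)y_n
  Hence R(z) = (1 + 11/14z)/(1 − 3/14z).

Boundary: |R(x)|=1, x<0.
x=-1.16: |R|=0.0709
R=−1: 1+11/14x = −1+3/14x ⇒ -4/7x=2 ⇒ x=2/(-4/7)=-3.5000
Confirm numerically:
  x=-3.054: |R|=0.84595 <1
  x=-2.707: |R|=0.71321 <1
  x=-2.081: |R|=0.43921 <1
  x=-1.852: |R|=0.32583 <1
  x=-4.030: |R|=1.16251 >1
  x=-3.573: |R|=1.02363 >1
Interval (-3.5000, 0).

(-3.5000, 0).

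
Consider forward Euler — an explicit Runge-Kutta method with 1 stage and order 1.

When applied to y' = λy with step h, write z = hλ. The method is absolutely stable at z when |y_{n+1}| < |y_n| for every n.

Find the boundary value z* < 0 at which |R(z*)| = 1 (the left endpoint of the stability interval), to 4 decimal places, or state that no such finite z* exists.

left endpoint -2.0000.

With y'=λy (z=hλ):
  order 1, 1-stage ⇒ R(z)=1+z
  (e.g. R(-1.31)=-0.31000, |R|=0.31000)

Solve |R(x)|<1 on ℝ⁻.
x=-1.31: |R|=0.3100
|R(-2.31)|=1.3100 |R(-2.2)|=1.2000 |R(-1.68)|=0.6800
Bisect:
  x_lo=-2.7756 |R|=1.7756  x_hi=-0.3912 |R|=0.6088
  mid=-1.58342 |R|=0.58342 →hi
  mid=-2.17951 |R|=1.17951 →lo
  mid=-1.88147 |R|=0.88147 →hi
  mid=-2.03049 |R|=1.03049 →lo
  mid=-1.95598 |R|=0.95598 →hi
  mid=-1.99323 |R|=0.99323 →hi
  mid=-2.01186 |R|=1.01186 →lo
  mid=-2.00255 |R|=1.00255 →lo
  ...
  [-2.00007,-1.99993] ⇒ x*=-2.0000
Interval (-2.0000, 0).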